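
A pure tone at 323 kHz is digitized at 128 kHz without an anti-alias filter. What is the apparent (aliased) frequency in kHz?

Nyquist = 128,000/2 = 64,000 Hz; 323,000 Hz exceeds it.
Alias = |323,000 − 3×128,000| = |323,000 − 384,000| = 61,000 Hz = 61 kHz.

61 kHz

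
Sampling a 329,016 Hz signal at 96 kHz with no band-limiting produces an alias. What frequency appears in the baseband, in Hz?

41,016 Hz

Nyquist = 96,000/2 = 48,000 Hz; 329,016 Hz exceeds it.
Alias = |329,016 − 3×96,000| = |329,016 − 288,000| = 41,016 Hz.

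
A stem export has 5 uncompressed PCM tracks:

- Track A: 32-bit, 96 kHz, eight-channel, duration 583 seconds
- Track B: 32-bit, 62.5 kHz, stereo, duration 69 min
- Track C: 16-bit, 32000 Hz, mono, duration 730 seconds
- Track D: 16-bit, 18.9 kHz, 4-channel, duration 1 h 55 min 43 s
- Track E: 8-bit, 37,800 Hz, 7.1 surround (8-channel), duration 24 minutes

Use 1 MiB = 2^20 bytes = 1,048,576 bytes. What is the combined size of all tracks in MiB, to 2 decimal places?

Track A: 96,000 × 583 × 4 × 8 = 1,790,976,000 bytes.
Track B: 69 min = 4,140 s; 62,500 × 4,140 × 4 × 2 = 2,070,000,000 bytes.
Track C: 32,000 × 730 × 2 × 1 = 46,720,000 bytes.
Track D: 1 h 55 min 43 s = 6,943 s; 18,900 × 6,943 × 2 × 4 = 1,049,781,600 bytes.
Track E: 24 minutes = 1,440 s; 37,800 × 1,440 × 1 × 8 = 435,456,000 bytes.
Total = 5,392,933,600 bytes = 5143.10 MiB.

5143.10 MiB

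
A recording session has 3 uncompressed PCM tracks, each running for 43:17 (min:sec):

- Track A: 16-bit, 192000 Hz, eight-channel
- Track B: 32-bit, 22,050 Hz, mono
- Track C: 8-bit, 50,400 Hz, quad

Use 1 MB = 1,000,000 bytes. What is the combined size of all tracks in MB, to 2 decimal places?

8730.59 MB

43:17 (min:sec) = 2,597 s.
Track A: 192,000 × 2,597 × 2 × 8 = 7,977,984,000 bytes.
Track B: 22,050 × 2,597 × 4 × 1 = 229,055,400 bytes.
Track C: 50,400 × 2,597 × 1 × 4 = 523,555,200 bytes.
Total = 8,730,594,600 bytes = 8730.59 MB.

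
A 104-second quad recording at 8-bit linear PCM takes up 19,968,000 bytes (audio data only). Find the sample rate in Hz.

48,000 Hz

Bytes = sample_rate × seconds × bytes_per_sample × channels.
sample_rate = 19,968,000 / (104 × 1 × 4) = 19,968,000 / 416 = 48,000 Hz.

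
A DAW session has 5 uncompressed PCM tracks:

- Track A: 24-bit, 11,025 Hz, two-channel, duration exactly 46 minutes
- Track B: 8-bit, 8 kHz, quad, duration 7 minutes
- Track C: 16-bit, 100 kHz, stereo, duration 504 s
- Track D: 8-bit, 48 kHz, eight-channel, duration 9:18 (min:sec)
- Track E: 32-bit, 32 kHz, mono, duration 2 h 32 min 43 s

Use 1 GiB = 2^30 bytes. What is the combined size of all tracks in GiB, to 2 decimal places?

Track A: exactly 46 minutes = 2,760 s; 11,025 × 2,760 × 3 × 2 = 182,574,000 bytes.
Track B: 7 minutes = 420 s; 8,000 × 420 × 1 × 4 = 13,440,000 bytes.
Track C: 100,000 × 504 × 2 × 2 = 201,600,000 bytes.
Track D: 9:18 (min:sec) = 558 s; 48,000 × 558 × 1 × 8 = 214,272,000 bytes.
Track E: 2 h 32 min 43 s = 9,163 s; 32,000 × 9,163 × 4 × 1 = 1,172,864,000 bytes.
Total = 1,784,750,000 bytes = 1.66 GiB.

1.66 GiB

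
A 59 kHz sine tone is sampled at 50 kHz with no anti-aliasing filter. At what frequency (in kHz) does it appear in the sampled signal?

9 kHz

Nyquist = 50,000/2 = 25,000 Hz; 59,000 Hz exceeds it.
Alias = |59,000 − 1×50,000| = |59,000 − 50,000| = 9,000 Hz = 9 kHz.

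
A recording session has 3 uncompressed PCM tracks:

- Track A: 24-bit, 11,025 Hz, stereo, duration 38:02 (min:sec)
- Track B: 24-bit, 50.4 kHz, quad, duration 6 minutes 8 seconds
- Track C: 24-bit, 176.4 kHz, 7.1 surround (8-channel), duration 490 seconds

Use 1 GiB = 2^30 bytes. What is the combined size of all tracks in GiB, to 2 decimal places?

2.28 GiB

Track A: 38:02 (min:sec) = 2,282 s; 11,025 × 2,282 × 3 × 2 = 150,954,300 bytes.
Track B: 6 minutes 8 seconds = 368 s; 50,400 × 368 × 3 × 4 = 222,566,400 bytes.
Track C: 176,400 × 490 × 3 × 8 = 2,074,464,000 bytes.
Total = 2,447,984,700 bytes = 2.28 GiB.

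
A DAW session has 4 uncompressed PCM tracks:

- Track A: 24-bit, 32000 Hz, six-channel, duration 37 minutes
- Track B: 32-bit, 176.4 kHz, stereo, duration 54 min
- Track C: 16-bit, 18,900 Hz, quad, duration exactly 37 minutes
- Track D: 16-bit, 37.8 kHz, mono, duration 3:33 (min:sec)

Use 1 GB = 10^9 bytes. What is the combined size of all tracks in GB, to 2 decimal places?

Track A: 37 minutes = 2,220 s; 32,000 × 2,220 × 3 × 6 = 1,278,720,000 bytes.
Track B: 54 min = 3,240 s; 176,400 × 3,240 × 4 × 2 = 4,572,288,000 bytes.
Track C: exactly 37 minutes = 2,220 s; 18,900 × 2,220 × 2 × 4 = 335,664,000 bytes.
Track D: 3:33 (min:sec) = 213 s; 37,800 × 213 × 2 × 1 = 16,102,800 bytes.
Total = 6,202,774,800 bytes = 6.20 GB.

6.20 GB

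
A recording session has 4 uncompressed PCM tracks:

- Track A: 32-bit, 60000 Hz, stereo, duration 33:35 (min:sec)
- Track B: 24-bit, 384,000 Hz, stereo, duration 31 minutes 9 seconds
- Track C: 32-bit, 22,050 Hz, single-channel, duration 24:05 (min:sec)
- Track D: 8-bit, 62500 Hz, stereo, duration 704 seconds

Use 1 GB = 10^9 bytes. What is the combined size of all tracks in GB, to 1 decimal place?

5.5 GB

Track A: 33:35 (min:sec) = 2,015 s; 60,000 × 2,015 × 4 × 2 = 967,200,000 bytes.
Track B: 31 minutes 9 seconds = 1,869 s; 384,000 × 1,869 × 3 × 2 = 4,306,176,000 bytes.
Track C: 24:05 (min:sec) = 1,445 s; 22,050 × 1,445 × 4 × 1 = 127,449,000 bytes.
Track D: 62,500 × 704 × 1 × 2 = 88,000,000 bytes.
Total = 5,488,825,000 bytes = 5.5 GB.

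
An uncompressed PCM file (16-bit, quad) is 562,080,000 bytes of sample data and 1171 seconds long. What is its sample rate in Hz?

60,000 Hz

Bytes = sample_rate × seconds × bytes_per_sample × channels.
sample_rate = 562,080,000 / (1,171 × 2 × 4) = 562,080,000 / 9,368 = 60,000 Hz.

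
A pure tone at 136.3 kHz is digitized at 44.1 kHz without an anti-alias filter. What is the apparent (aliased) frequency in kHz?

Nyquist = 44,100/2 = 22,050 Hz; 136,300 Hz exceeds it.
Alias = |136,300 − 3×44,100| = |136,300 − 132,300| = 4,000 Hz = 4 kHz.

4 kHz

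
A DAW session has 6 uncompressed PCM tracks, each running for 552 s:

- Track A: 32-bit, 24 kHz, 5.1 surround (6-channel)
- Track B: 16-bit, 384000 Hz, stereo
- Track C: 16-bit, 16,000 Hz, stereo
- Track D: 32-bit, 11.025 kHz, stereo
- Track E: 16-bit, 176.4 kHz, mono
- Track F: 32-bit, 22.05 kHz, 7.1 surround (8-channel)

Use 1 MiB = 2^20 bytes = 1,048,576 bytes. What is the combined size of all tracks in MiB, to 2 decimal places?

Track A: 24,000 × 552 × 4 × 6 = 317,952,000 bytes.
Track B: 384,000 × 552 × 2 × 2 = 847,872,000 bytes.
Track C: 16,000 × 552 × 2 × 2 = 35,328,000 bytes.
Track D: 11,025 × 552 × 4 × 2 = 48,686,400 bytes.
Track E: 176,400 × 552 × 2 × 1 = 194,745,600 bytes.
Track F: 22,050 × 552 × 4 × 8 = 389,491,200 bytes.
Total = 1,834,075,200 bytes = 1749.11 MiB.

1749.11 MiB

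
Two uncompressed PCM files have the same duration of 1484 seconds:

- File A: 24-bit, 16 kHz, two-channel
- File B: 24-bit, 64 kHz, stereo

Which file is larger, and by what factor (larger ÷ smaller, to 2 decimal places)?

File A: 16,000 × 3 × 2 = 96,000 bytes/s.
File B: 64,000 × 3 × 2 = 384,000 bytes/s.
File B is larger; ratio = 569,856,000 / 142,464,000 = 4.00.

File B, by a factor of 4.00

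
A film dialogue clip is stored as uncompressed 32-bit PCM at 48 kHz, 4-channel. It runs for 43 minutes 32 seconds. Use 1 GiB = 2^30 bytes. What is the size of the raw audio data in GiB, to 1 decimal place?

1.9 GiB

Duration = 43 minutes 32 seconds = 2,612 s.
Bytes = 48,000 samples/s × 2,612 s × 4 bytes/sample × 4 ch = 2,006,016,000 bytes.
2,006,016,000 / 1,073,741,824 = 1.9 GiB.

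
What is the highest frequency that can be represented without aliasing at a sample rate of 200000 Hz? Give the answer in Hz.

Nyquist frequency = sample rate / 2 = 200,000 / 2 = 100,000 Hz.

100,000 Hz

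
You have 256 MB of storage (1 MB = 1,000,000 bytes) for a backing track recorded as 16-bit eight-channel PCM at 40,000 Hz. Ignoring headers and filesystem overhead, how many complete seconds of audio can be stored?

Uncompressed byte rate = 40,000 × 2 × 8 = 640,000 bytes/s.
Capacity = 256 × 1,000,000 = 256,000,000 bytes.
256,000,000 / 640,000 ≈ 400 s → 400 seconds.

400 seconds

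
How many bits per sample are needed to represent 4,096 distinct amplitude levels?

12 bits

log2(4,096) = 12.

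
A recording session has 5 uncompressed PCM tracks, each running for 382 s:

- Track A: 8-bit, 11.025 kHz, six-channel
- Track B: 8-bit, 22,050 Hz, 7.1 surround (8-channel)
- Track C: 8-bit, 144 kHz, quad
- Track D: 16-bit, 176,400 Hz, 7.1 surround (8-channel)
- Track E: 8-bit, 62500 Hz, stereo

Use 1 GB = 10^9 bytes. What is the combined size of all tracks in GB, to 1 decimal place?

Track A: 11,025 × 382 × 1 × 6 = 25,269,300 bytes.
Track B: 22,050 × 382 × 1 × 8 = 67,384,800 bytes.
Track C: 144,000 × 382 × 1 × 4 = 220,032,000 bytes.
Track D: 176,400 × 382 × 2 × 8 = 1,078,156,800 bytes.
Track E: 62,500 × 382 × 1 × 2 = 47,750,000 bytes.
Total = 1,438,592,900 bytes = 1.4 GB.

1.4 GB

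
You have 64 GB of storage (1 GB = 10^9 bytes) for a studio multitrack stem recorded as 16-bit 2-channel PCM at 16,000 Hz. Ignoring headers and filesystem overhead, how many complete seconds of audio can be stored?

1,000,000 seconds

Uncompressed byte rate = 16,000 × 2 × 2 = 64,000 bytes/s.
Capacity = 64 × 1,000,000,000 = 64,000,000,000 bytes.
64,000,000,000 / 64,000 ≈ 1000000 s → 1,000,000 seconds.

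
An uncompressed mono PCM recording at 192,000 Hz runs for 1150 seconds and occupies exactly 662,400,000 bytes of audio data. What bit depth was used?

Bytes per sample = 662,400,000 / (192,000 × 1,150 × 1) = 662,400,000 / 220,800,000 = 3.
Bit depth = 3 × 8 = 24 bits.

24 bits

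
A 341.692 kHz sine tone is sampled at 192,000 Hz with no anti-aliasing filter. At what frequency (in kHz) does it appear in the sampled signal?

42.308 kHz

Nyquist = 192,000/2 = 96,000 Hz; 341,692 Hz exceeds it.
Alias = |341,692 − 2×192,000| = |341,692 − 384,000| = 42,308 Hz = 42.308 kHz.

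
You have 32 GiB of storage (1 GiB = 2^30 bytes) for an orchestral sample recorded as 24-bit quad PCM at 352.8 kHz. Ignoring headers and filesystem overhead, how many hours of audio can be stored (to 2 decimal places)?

Uncompressed byte rate = 352,800 × 3 × 4 = 4,233,600 bytes/s.
Capacity = 32 × 1,073,741,824 = 34,359,738,368 bytes.
34,359,738,368 / 4,233,600 ≈ 8115.96 s → 2.25 hours.

2.25 hours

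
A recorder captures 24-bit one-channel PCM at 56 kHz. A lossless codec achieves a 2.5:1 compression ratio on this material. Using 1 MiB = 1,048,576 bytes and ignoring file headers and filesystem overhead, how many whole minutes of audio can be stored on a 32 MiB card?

8 minutes

Uncompressed byte rate = 56,000 × 3 × 1 = 168,000 bytes/s.
After 2.5:1 compression, effective rate ≈ 67200 bytes/s.
Capacity = 32 × 1,048,576 = 33,554,432 bytes.
33,554,432 / effective rate ≈ 499.32 s → 8 minutes.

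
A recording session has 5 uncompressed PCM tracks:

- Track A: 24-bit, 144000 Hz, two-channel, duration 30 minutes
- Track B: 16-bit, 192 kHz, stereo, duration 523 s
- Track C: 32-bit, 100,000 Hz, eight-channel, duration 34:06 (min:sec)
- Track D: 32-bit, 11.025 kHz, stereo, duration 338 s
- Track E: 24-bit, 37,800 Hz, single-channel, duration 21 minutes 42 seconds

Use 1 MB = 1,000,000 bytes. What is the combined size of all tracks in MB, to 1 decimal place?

Track A: 30 minutes = 1,800 s; 144,000 × 1,800 × 3 × 2 = 1,555,200,000 bytes.
Track B: 192,000 × 523 × 2 × 2 = 401,664,000 bytes.
Track C: 34:06 (min:sec) = 2,046 s; 100,000 × 2,046 × 4 × 8 = 6,547,200,000 bytes.
Track D: 11,025 × 338 × 4 × 2 = 29,811,600 bytes.
Track E: 21 minutes 42 seconds = 1,302 s; 37,800 × 1,302 × 3 × 1 = 147,646,800 bytes.
Total = 8,681,522,400 bytes = 8681.5 MB.

8681.5 MB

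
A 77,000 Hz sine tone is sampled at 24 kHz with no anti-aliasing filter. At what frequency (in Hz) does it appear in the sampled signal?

Nyquist = 24,000/2 = 12,000 Hz; 77,000 Hz exceeds it.
Alias = |77,000 − 3×24,000| = |77,000 − 72,000| = 5,000 Hz.

5,000 Hz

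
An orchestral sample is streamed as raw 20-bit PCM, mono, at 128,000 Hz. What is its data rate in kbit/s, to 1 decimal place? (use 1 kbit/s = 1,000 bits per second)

2560.0 kbit/s

Bit rate = 128,000 × 20 × 1 = 2,560,000 bits/s.
= 2560.0 kbit/s.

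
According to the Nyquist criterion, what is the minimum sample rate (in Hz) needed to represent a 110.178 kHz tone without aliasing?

Minimum sample rate = 2 × 110,178 Hz = 220,356 Hz.

220,356 Hz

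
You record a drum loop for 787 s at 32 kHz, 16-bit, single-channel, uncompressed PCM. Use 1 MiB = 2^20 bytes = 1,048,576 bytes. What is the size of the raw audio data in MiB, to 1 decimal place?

48.0 MiB

Bytes = 32,000 samples/s × 787 s × 2 bytes/sample × 1 ch = 50,368,000 bytes.
50,368,000 / 1,048,576 = 48.0 MiB.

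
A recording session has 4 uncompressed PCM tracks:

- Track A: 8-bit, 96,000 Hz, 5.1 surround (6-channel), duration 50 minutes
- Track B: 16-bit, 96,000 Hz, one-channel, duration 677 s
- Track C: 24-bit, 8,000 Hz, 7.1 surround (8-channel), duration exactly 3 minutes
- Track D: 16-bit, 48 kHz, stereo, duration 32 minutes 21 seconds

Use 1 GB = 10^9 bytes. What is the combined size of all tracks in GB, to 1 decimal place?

2.3 GB

Track A: 50 minutes = 3,000 s; 96,000 × 3,000 × 1 × 6 = 1,728,000,000 bytes.
Track B: 96,000 × 677 × 2 × 1 = 129,984,000 bytes.
Track C: exactly 3 minutes = 180 s; 8,000 × 180 × 3 × 8 = 34,560,000 bytes.
Track D: 32 minutes 21 seconds = 1,941 s; 48,000 × 1,941 × 2 × 2 = 372,672,000 bytes.
Total = 2,265,216,000 bytes = 2.3 GB.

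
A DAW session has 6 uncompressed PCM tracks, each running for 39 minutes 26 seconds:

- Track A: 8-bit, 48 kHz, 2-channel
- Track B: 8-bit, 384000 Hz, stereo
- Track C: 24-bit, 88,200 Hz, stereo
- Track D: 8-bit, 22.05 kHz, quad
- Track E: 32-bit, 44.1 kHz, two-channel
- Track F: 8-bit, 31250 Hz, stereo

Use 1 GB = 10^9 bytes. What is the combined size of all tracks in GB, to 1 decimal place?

39 minutes 26 seconds = 2,366 s.
Track A: 48,000 × 2,366 × 1 × 2 = 227,136,000 bytes.
Track B: 384,000 × 2,366 × 1 × 2 = 1,817,088,000 bytes.
Track C: 88,200 × 2,366 × 3 × 2 = 1,252,087,200 bytes.
Track D: 22,050 × 2,366 × 1 × 4 = 208,681,200 bytes.
Track E: 44,100 × 2,366 × 4 × 2 = 834,724,800 bytes.
Track F: 31,250 × 2,366 × 1 × 2 = 147,875,000 bytes.
Total = 4,487,592,200 bytes = 4.5 GB.

4.5 GB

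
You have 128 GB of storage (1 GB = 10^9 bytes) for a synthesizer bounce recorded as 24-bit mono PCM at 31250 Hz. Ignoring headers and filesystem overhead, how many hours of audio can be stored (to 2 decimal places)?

379.26 hours

Uncompressed byte rate = 31,250 × 3 × 1 = 93,750 bytes/s.
Capacity = 128 × 1,000,000,000 = 128,000,000,000 bytes.
128,000,000,000 / 93,750 ≈ 1365333.33 s → 379.26 hours.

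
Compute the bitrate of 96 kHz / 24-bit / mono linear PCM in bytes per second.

288,000 bytes/s

Bit rate = 96,000 × 24 × 1 = 2,304,000 bits/s.
2,304,000 / 8 = 288,000 bytes/s.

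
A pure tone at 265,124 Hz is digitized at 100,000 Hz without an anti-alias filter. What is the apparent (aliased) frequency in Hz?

34,876 Hz

Nyquist = 100,000/2 = 50,000 Hz; 265,124 Hz exceeds it.
Alias = |265,124 − 3×100,000| = |265,124 − 300,000| = 34,876 Hz.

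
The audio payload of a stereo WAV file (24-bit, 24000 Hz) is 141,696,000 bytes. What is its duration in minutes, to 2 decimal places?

Byte rate = 24,000 × 3 × 2 = 144,000 bytes/s.
Duration = 141,696,000 / 144,000 = 984 s.
984 s / 60 = 16.40 minutes.

16.40 minutes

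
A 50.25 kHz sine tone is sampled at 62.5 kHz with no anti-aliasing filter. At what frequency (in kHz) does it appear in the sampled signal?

12.25 kHz

Nyquist = 62,500/2 = 31,250 Hz; 50,250 Hz exceeds it.
Alias = |50,250 − 1×62,500| = |50,250 − 62,500| = 12,250 Hz = 12.25 kHz.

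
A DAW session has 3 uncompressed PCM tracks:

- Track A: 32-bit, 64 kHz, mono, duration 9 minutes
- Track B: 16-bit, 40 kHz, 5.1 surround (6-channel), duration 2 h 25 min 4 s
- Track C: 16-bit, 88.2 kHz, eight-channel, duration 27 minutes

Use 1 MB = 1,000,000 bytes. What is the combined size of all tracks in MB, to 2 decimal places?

6602.30 MB

Track A: 9 minutes = 540 s; 64,000 × 540 × 4 × 1 = 138,240,000 bytes.
Track B: 2 h 25 min 4 s = 8,704 s; 40,000 × 8,704 × 2 × 6 = 4,177,920,000 bytes.
Track C: 27 minutes = 1,620 s; 88,200 × 1,620 × 2 × 8 = 2,286,144,000 bytes.
Total = 6,602,304,000 bytes = 6602.30 MB.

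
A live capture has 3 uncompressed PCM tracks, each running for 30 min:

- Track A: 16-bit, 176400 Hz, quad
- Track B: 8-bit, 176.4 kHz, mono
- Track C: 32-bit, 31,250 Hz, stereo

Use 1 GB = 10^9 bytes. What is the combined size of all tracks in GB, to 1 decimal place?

3.3 GB

30 min = 1,800 s.
Track A: 176,400 × 1,800 × 2 × 4 = 2,540,160,000 bytes.
Track B: 176,400 × 1,800 × 1 × 1 = 317,520,000 bytes.
Track C: 31,250 × 1,800 × 4 × 2 = 450,000,000 bytes.
Total = 3,307,680,000 bytes = 3.3 GB.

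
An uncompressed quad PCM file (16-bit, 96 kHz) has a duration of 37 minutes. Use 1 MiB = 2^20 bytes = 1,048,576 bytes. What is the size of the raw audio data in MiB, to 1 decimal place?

Duration = 37 minutes = 2,220 s.
Bytes = 96,000 samples/s × 2,220 s × 2 bytes/sample × 4 ch = 1,704,960,000 bytes.
1,704,960,000 / 1,048,576 = 1626.0 MiB.

1626.0 MiB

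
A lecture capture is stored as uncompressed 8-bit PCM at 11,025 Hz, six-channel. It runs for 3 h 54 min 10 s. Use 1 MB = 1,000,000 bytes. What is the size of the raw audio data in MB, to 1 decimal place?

929.4 MB

Duration = 3 h 54 min 10 s = 14,050 s.
Bytes = 11,025 samples/s × 14,050 s × 1 bytes/sample × 6 ch = 929,407,500 bytes.
929,407,500 / 1,000,000 = 929.4 MB.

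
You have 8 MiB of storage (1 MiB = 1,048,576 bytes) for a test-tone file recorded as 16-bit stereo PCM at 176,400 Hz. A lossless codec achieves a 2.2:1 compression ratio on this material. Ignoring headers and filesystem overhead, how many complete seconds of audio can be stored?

26 seconds

Uncompressed byte rate = 176,400 × 2 × 2 = 705,600 bytes/s.
After 2.2:1 compression, effective rate ≈ 320727.27 bytes/s.
Capacity = 8 × 1,048,576 = 8,388,608 bytes.
8,388,608 / effective rate ≈ 26.15 s → 26 seconds.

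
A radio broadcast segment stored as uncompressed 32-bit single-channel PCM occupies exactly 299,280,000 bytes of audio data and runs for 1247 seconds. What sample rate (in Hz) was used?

60,000 Hz

Bytes = sample_rate × seconds × bytes_per_sample × channels.
sample_rate = 299,280,000 / (1,247 × 4 × 1) = 299,280,000 / 4,988 = 60,000 Hz.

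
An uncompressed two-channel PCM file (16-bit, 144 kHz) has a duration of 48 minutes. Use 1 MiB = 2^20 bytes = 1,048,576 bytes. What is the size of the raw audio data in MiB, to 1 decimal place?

Duration = 48 minutes = 2,880 s.
Bytes = 144,000 samples/s × 2,880 s × 2 bytes/sample × 2 ch = 1,658,880,000 bytes.
1,658,880,000 / 1,048,576 = 1582.0 MiB.

1582.0 MiB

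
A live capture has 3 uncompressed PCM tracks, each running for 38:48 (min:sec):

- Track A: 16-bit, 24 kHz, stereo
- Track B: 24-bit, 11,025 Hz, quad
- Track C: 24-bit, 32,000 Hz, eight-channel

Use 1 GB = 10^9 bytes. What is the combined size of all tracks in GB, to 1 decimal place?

38:48 (min:sec) = 2,328 s.
Track A: 24,000 × 2,328 × 2 × 2 = 223,488,000 bytes.
Track B: 11,025 × 2,328 × 3 × 4 = 307,994,400 bytes.
Track C: 32,000 × 2,328 × 3 × 8 = 1,787,904,000 bytes.
Total = 2,319,386,400 bytes = 2.3 GB.

2.3 GB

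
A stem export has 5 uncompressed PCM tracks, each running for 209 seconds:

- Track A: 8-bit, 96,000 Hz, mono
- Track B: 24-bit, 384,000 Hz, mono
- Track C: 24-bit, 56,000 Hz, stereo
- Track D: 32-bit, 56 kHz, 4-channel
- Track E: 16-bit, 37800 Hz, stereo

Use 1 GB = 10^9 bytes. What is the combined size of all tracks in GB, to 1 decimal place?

Track A: 96,000 × 209 × 1 × 1 = 20,064,000 bytes.
Track B: 384,000 × 209 × 3 × 1 = 240,768,000 bytes.
Track C: 56,000 × 209 × 3 × 2 = 70,224,000 bytes.
Track D: 56,000 × 209 × 4 × 4 = 187,264,000 bytes.
Track E: 37,800 × 209 × 2 × 2 = 31,600,800 bytes.
Total = 549,920,800 bytes = 0.5 GB.

0.5 GB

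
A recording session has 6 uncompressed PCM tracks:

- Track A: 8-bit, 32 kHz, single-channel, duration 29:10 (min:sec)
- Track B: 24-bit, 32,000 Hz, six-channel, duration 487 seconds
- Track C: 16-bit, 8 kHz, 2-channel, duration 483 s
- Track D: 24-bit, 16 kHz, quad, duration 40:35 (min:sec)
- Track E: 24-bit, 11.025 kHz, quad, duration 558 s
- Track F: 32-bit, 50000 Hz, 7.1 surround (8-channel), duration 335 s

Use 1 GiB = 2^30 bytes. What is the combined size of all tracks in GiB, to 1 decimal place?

Track A: 29:10 (min:sec) = 1,750 s; 32,000 × 1,750 × 1 × 1 = 56,000,000 bytes.
Track B: 32,000 × 487 × 3 × 6 = 280,512,000 bytes.
Track C: 8,000 × 483 × 2 × 2 = 15,456,000 bytes.
Track D: 40:35 (min:sec) = 2,435 s; 16,000 × 2,435 × 3 × 4 = 467,520,000 bytes.
Track E: 11,025 × 558 × 3 × 4 = 73,823,400 bytes.
Track F: 50,000 × 335 × 4 × 8 = 536,000,000 bytes.
Total = 1,429,311,400 bytes = 1.3 GiB.

1.3 GiB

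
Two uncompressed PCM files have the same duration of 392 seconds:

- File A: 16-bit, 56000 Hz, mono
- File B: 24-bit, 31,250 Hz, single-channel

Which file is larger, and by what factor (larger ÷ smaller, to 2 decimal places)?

File A: 56,000 × 2 × 1 = 112,000 bytes/s.
File B: 31,250 × 3 × 1 = 93,750 bytes/s.
File A is larger; ratio = 43,904,000 / 36,750,000 = 1.19.

File A, by a factor of 1.19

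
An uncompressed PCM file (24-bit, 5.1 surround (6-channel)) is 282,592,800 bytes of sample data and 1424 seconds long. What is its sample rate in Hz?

Bytes = sample_rate × seconds × bytes_per_sample × channels.
sample_rate = 282,592,800 / (1,424 × 3 × 6) = 282,592,800 / 25,632 = 11,025 Hz.

11,025 Hz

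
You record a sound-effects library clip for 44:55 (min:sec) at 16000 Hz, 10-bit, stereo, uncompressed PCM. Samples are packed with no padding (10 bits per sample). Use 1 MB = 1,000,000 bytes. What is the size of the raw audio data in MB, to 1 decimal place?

Duration = 44:55 (min:sec) = 2,695 s.
Bits = 16,000 × 2,695 × 10 × 2 = 862,400,000 bits = 107,800,000 bytes.
107,800,000 / 1,000,000 = 107.8 MB.

107.8 MB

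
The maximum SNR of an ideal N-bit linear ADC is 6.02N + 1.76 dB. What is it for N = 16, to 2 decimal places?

98.08 dB

6.02 × 16 + 1.76 = 98.08 dB.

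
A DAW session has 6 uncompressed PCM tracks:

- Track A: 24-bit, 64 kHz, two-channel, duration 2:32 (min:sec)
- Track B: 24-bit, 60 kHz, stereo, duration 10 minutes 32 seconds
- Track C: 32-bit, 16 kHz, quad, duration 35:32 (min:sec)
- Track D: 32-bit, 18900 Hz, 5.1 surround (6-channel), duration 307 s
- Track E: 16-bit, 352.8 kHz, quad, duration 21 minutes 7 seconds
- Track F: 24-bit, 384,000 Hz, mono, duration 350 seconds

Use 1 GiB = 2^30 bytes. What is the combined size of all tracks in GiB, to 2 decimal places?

Track A: 2:32 (min:sec) = 152 s; 64,000 × 152 × 3 × 2 = 58,368,000 bytes.
Track B: 10 minutes 32 seconds = 632 s; 60,000 × 632 × 3 × 2 = 227,520,000 bytes.
Track C: 35:32 (min:sec) = 2,132 s; 16,000 × 2,132 × 4 × 4 = 545,792,000 bytes.
Track D: 18,900 × 307 × 4 × 6 = 139,255,200 bytes.
Track E: 21 minutes 7 seconds = 1,267 s; 352,800 × 1,267 × 2 × 4 = 3,575,980,800 bytes.
Track F: 384,000 × 350 × 3 × 1 = 403,200,000 bytes.
Total = 4,950,116,000 bytes = 4.61 GiB.

4.61 GiB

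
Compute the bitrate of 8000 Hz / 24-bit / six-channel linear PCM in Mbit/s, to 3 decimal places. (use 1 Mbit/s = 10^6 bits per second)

1.152 Mbit/s

Bit rate = 8,000 × 24 × 6 = 1,152,000 bits/s.
= 1.152 Mbit/s.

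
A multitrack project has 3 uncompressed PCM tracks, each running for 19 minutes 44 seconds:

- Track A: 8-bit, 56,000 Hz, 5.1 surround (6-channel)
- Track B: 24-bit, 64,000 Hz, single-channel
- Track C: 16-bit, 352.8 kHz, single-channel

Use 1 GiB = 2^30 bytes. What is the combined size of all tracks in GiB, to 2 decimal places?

19 minutes 44 seconds = 1,184 s.
Track A: 56,000 × 1,184 × 1 × 6 = 397,824,000 bytes.
Track B: 64,000 × 1,184 × 3 × 1 = 227,328,000 bytes.
Track C: 352,800 × 1,184 × 2 × 1 = 835,430,400 bytes.
Total = 1,460,582,400 bytes = 1.36 GiB.

1.36 GiB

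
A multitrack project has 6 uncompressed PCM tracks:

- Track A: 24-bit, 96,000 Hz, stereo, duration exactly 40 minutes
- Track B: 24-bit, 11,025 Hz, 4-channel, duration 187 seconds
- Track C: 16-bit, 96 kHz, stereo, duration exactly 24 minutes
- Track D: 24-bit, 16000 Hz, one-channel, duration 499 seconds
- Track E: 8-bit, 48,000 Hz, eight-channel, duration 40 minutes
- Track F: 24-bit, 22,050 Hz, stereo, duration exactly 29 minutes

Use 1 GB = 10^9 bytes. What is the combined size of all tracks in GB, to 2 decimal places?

Track A: exactly 40 minutes = 2,400 s; 96,000 × 2,400 × 3 × 2 = 1,382,400,000 bytes.
Track B: 11,025 × 187 × 3 × 4 = 24,740,100 bytes.
Track C: exactly 24 minutes = 1,440 s; 96,000 × 1,440 × 2 × 2 = 552,960,000 bytes.
Track D: 16,000 × 499 × 3 × 1 = 23,952,000 bytes.
Track E: 40 minutes = 2,400 s; 48,000 × 2,400 × 1 × 8 = 921,600,000 bytes.
Track F: exactly 29 minutes = 1,740 s; 22,050 × 1,740 × 3 × 2 = 230,202,000 bytes.
Total = 3,135,854,100 bytes = 3.14 GB.

3.14 GB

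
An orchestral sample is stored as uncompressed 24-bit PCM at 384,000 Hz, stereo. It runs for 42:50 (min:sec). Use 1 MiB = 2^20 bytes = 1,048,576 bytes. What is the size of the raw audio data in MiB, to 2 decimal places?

5646.97 MiB

Duration = 42:50 (min:sec) = 2,570 s.
Bytes = 384,000 samples/s × 2,570 s × 3 bytes/sample × 2 ch = 5,921,280,000 bytes.
5,921,280,000 / 1,048,576 = 5646.97 MiB.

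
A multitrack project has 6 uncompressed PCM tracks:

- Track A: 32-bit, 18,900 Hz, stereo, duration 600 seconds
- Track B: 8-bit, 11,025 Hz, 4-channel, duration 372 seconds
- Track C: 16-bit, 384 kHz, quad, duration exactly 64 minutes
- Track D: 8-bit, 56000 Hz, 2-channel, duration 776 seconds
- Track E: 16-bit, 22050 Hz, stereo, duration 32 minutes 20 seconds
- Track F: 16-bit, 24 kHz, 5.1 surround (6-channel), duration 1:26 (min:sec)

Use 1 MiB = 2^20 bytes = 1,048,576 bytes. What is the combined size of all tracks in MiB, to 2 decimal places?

Track A: 18,900 × 600 × 4 × 2 = 90,720,000 bytes.
Track B: 11,025 × 372 × 1 × 4 = 16,405,200 bytes.
Track C: exactly 64 minutes = 3,840 s; 384,000 × 3,840 × 2 × 4 = 11,796,480,000 bytes.
Track D: 56,000 × 776 × 1 × 2 = 86,912,000 bytes.
Track E: 32 minutes 20 seconds = 1,940 s; 22,050 × 1,940 × 2 × 2 = 171,108,000 bytes.
Track F: 1:26 (min:sec) = 86 s; 24,000 × 86 × 2 × 6 = 24,768,000 bytes.
Total = 12,186,393,200 bytes = 11621.85 MiB.

11621.85 MiB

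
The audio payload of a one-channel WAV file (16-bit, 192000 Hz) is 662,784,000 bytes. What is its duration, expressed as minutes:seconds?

28:46

Byte rate = 192,000 × 2 × 1 = 384,000 bytes/s.
Duration = 662,784,000 / 384,000 = 1,726 s.
1,726 s = 28:46.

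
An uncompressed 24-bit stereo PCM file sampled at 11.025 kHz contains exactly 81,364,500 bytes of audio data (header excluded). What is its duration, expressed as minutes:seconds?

Byte rate = 11,025 × 3 × 2 = 66,150 bytes/s.
Duration = 81,364,500 / 66,150 = 1,230 s.
1,230 s = 20:30.

20:30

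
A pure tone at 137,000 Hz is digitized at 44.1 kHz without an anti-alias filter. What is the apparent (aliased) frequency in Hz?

4,700 Hz

Nyquist = 44,100/2 = 22,050 Hz; 137,000 Hz exceeds it.
Alias = |137,000 − 3×44,100| = |137,000 − 132,300| = 4,700 Hz.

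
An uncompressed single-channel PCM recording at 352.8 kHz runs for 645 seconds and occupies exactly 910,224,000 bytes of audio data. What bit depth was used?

Bytes per sample = 910,224,000 / (352,800 × 645 × 1) = 910,224,000 / 227,556,000 = 4.
Bit depth = 4 × 8 = 32 bits.

32 bits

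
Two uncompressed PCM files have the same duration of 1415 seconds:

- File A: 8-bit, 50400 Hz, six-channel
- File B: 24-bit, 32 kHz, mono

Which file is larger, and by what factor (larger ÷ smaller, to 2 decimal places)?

File A, by a factor of 3.15

File A: 50,400 × 1 × 6 = 302,400 bytes/s.
File B: 32,000 × 3 × 1 = 96,000 bytes/s.
File A is larger; ratio = 427,896,000 / 135,840,000 = 3.15.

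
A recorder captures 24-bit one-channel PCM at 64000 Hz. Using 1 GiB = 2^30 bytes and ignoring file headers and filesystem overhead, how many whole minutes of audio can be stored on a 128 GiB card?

Uncompressed byte rate = 64,000 × 3 × 1 = 192,000 bytes/s.
Capacity = 128 × 1,073,741,824 = 137,438,953,472 bytes.
137,438,953,472 / 192,000 ≈ 715827.88 s → 11,930 minutes.

11,930 minutes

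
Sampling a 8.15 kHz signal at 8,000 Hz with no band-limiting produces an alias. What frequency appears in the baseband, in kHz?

Nyquist = 8,000/2 = 4,000 Hz; 8,150 Hz exceeds it.
Alias = |8,150 − 1×8,000| = |8,150 − 8,000| = 150 Hz = 0.15 kHz.

0.15 kHz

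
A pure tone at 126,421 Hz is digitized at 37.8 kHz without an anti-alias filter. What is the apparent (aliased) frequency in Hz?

Nyquist = 37,800/2 = 18,900 Hz; 126,421 Hz exceeds it.
Alias = |126,421 − 3×37,800| = |126,421 − 113,400| = 13,021 Hz.

13,021 Hz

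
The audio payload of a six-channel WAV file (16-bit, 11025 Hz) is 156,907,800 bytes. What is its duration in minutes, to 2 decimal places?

19.77 minutes

Byte rate = 11,025 × 2 × 6 = 132,300 bytes/s.
Duration = 156,907,800 / 132,300 = 1,186 s.
1,186 s / 60 = 19.77 minutes.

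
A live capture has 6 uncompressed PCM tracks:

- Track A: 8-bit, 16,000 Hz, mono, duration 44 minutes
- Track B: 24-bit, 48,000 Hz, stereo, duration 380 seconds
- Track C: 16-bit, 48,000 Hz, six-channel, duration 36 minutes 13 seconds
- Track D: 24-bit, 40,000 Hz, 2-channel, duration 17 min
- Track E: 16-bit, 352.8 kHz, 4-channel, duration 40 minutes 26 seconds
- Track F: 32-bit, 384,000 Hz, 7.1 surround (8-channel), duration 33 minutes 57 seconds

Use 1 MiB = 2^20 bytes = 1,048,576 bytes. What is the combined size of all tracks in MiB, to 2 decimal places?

31972.81 MiB

Track A: 44 minutes = 2,640 s; 16,000 × 2,640 × 1 × 1 = 42,240,000 bytes.
Track B: 48,000 × 380 × 3 × 2 = 109,440,000 bytes.
Track C: 36 minutes 13 seconds = 2,173 s; 48,000 × 2,173 × 2 × 6 = 1,251,648,000 bytes.
Track D: 17 min = 1,020 s; 40,000 × 1,020 × 3 × 2 = 244,800,000 bytes.
Track E: 40 minutes 26 seconds = 2,426 s; 352,800 × 2,426 × 2 × 4 = 6,847,142,400 bytes.
Track F: 33 minutes 57 seconds = 2,037 s; 384,000 × 2,037 × 4 × 8 = 25,030,656,000 bytes.
Total = 33,525,926,400 bytes = 31972.81 MiB.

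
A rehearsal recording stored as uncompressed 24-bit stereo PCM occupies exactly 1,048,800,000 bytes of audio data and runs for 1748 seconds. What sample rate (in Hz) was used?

Bytes = sample_rate × seconds × bytes_per_sample × channels.
sample_rate = 1,048,800,000 / (1,748 × 3 × 2) = 1,048,800,000 / 10,488 = 100,000 Hz.

100,000 Hz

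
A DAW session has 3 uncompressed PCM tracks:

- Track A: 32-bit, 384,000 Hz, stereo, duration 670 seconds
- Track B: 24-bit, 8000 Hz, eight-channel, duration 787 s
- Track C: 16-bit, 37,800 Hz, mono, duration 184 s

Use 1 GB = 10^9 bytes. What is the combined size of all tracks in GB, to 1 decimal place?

Track A: 384,000 × 670 × 4 × 2 = 2,058,240,000 bytes.
Track B: 8,000 × 787 × 3 × 8 = 151,104,000 bytes.
Track C: 37,800 × 184 × 2 × 1 = 13,910,400 bytes.
Total = 2,223,254,400 bytes = 2.2 GB.

2.2 GB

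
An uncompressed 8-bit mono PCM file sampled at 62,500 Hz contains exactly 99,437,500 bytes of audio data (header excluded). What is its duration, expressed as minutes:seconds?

26:31

Byte rate = 62,500 × 1 × 1 = 62,500 bytes/s.
Duration = 99,437,500 / 62,500 = 1,591 s.
1,591 s = 26:31.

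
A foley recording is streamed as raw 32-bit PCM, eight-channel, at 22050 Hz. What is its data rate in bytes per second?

Bit rate = 22,050 × 32 × 8 = 5,644,800 bits/s.
5,644,800 / 8 = 705,600 bytes/s.

705,600 bytes/s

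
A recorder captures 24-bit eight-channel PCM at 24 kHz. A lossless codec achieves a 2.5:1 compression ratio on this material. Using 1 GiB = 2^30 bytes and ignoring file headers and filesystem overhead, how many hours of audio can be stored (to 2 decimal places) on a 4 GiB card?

5.18 hours

Uncompressed byte rate = 24,000 × 3 × 8 = 576,000 bytes/s.
After 2.5:1 compression, effective rate ≈ 230400 bytes/s.
Capacity = 4 × 1,073,741,824 = 4,294,967,296 bytes.
4,294,967,296 / effective rate ≈ 18641.35 s → 5.18 hours.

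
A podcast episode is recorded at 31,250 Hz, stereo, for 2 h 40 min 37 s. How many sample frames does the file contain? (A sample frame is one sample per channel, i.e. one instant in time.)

301,156,250 sample frames

2 h 40 min 37 s = 9,637 s.
31,250 samples/s × 9,637 s = 301,156,250 frames.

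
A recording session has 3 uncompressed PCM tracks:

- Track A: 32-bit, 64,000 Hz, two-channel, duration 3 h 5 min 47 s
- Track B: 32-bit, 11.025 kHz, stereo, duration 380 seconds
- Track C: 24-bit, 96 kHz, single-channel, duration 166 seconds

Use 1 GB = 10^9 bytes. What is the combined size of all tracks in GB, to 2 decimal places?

Track A: 3 h 5 min 47 s = 11,147 s; 64,000 × 11,147 × 4 × 2 = 5,707,264,000 bytes.
Track B: 11,025 × 380 × 4 × 2 = 33,516,000 bytes.
Track C: 96,000 × 166 × 3 × 1 = 47,808,000 bytes.
Total = 5,788,588,000 bytes = 5.79 GB.

5.79 GB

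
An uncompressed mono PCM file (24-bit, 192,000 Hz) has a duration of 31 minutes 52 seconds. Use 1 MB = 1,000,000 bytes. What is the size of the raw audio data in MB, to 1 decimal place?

Duration = 31 minutes 52 seconds = 1,912 s.
Bytes = 192,000 samples/s × 1,912 s × 3 bytes/sample × 1 ch = 1,101,312,000 bytes.
1,101,312,000 / 1,000,000 = 1101.3 MB.

1101.3 MB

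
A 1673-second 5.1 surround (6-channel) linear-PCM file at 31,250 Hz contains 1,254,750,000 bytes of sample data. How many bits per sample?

32 bits

Bytes per sample = 1,254,750,000 / (31,250 × 1,673 × 6) = 1,254,750,000 / 313,687,500 = 4.
Bit depth = 4 × 8 = 32 bits.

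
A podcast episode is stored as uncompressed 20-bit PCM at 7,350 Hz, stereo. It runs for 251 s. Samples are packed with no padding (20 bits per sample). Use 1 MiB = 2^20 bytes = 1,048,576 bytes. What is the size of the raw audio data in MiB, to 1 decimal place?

8.8 MiB

Bits = 7,350 × 251 × 20 × 2 = 73,794,000 bits = 9,224,250 bytes.
9,224,250 / 1,048,576 = 8.8 MiB.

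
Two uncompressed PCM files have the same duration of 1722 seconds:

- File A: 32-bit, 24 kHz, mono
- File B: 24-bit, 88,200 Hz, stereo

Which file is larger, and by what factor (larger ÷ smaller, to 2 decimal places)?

File A: 24,000 × 4 × 1 = 96,000 bytes/s.
File B: 88,200 × 3 × 2 = 529,200 bytes/s.
File B is larger; ratio = 911,282,400 / 165,312,000 = 5.51.

File B, by a factor of 5.51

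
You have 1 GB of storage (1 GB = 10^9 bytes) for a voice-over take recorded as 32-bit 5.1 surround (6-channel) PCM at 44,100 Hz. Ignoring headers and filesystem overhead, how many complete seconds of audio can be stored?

944 seconds

Uncompressed byte rate = 44,100 × 4 × 6 = 1,058,400 bytes/s.
Capacity = 1 × 1,000,000,000 = 1,000,000,000 bytes.
1,000,000,000 / 1,058,400 ≈ 944.82 s → 944 seconds.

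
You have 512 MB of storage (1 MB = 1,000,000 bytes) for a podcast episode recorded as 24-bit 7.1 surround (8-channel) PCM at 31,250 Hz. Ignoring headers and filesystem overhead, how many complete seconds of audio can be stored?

682 seconds

Uncompressed byte rate = 31,250 × 3 × 8 = 750,000 bytes/s.
Capacity = 512 × 1,000,000 = 512,000,000 bytes.
512,000,000 / 750,000 ≈ 682.67 s → 682 seconds.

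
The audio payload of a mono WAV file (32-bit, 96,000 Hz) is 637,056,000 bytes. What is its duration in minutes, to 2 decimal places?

Byte rate = 96,000 × 4 × 1 = 384,000 bytes/s.
Duration = 637,056,000 / 384,000 = 1,659 s.
1,659 s / 60 = 27.65 minutes.

27.65 minutes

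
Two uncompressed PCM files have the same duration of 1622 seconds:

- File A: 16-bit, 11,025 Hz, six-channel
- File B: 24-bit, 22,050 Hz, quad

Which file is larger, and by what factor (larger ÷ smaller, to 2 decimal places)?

File B, by a factor of 2.00

File A: 11,025 × 2 × 6 = 132,300 bytes/s.
File B: 22,050 × 3 × 4 = 264,600 bytes/s.
File B is larger; ratio = 429,181,200 / 214,590,600 = 2.00.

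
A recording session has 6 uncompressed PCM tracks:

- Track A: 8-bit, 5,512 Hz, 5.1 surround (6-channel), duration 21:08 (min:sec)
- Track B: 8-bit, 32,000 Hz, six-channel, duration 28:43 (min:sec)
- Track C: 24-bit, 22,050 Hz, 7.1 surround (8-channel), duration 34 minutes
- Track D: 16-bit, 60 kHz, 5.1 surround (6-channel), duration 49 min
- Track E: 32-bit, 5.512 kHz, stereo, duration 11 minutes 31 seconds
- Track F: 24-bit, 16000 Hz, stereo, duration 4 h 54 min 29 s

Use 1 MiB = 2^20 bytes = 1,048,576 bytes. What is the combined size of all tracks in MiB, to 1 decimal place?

5050.5 MiB

Track A: 21:08 (min:sec) = 1,268 s; 5,512 × 1,268 × 1 × 6 = 41,935,296 bytes.
Track B: 28:43 (min:sec) = 1,723 s; 32,000 × 1,723 × 1 × 6 = 330,816,000 bytes.
Track C: 34 minutes = 2,040 s; 22,050 × 2,040 × 3 × 8 = 1,079,568,000 bytes.
Track D: 49 min = 2,940 s; 60,000 × 2,940 × 2 × 6 = 2,116,800,000 bytes.
Track E: 11 minutes 31 seconds = 691 s; 5,512 × 691 × 4 × 2 = 30,470,336 bytes.
Track F: 4 h 54 min 29 s = 17,669 s; 16,000 × 17,669 × 3 × 2 = 1,696,224,000 bytes.
Total = 5,295,813,632 bytes = 5050.5 MiB.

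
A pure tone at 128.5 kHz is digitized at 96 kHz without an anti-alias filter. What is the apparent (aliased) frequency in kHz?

Nyquist = 96,000/2 = 48,000 Hz; 128,500 Hz exceeds it.
Alias = |128,500 − 1×96,000| = |128,500 − 96,000| = 32,500 Hz = 32.5 kHz.

32.5 kHz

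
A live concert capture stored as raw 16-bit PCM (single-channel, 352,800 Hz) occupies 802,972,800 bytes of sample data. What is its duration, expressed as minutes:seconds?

18:58

Byte rate = 352,800 × 2 × 1 = 705,600 bytes/s.
Duration = 802,972,800 / 705,600 = 1,138 s.
1,138 s = 18:58.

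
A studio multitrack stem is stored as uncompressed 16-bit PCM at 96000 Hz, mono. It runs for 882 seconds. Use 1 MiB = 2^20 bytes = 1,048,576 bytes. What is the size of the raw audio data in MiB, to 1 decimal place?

Bytes = 96,000 samples/s × 882 s × 2 bytes/sample × 1 ch = 169,344,000 bytes.
169,344,000 / 1,048,576 = 161.5 MiB.

161.5 MiB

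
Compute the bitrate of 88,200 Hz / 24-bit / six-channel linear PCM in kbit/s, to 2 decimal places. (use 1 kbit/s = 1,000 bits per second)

Bit rate = 88,200 × 24 × 6 = 12,700,800 bits/s.
= 12700.80 kbit/s.

12700.80 kbit/s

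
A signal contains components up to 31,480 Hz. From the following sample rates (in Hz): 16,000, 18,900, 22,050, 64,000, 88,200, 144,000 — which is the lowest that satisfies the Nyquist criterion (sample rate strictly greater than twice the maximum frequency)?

Need sample rate > 2 × 31,480 = 62,960 Hz.
Lowest listed rate above 62,960 Hz is 64,000 Hz.

64,000 Hz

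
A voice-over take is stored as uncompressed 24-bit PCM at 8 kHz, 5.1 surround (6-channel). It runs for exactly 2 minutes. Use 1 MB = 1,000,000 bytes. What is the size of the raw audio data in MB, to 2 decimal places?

Duration = exactly 2 minutes = 120 s.
Bytes = 8,000 samples/s × 120 s × 3 bytes/sample × 6 ch = 17,280,000 bytes.
17,280,000 / 1,000,000 = 17.28 MB.

17.28 MB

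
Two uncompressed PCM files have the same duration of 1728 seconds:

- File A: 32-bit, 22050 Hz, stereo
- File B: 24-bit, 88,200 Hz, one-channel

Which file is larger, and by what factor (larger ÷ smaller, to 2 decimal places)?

File A: 22,050 × 4 × 2 = 176,400 bytes/s.
File B: 88,200 × 3 × 1 = 264,600 bytes/s.
File B is larger; ratio = 457,228,800 / 304,819,200 = 1.50.

File B, by a factor of 1.50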